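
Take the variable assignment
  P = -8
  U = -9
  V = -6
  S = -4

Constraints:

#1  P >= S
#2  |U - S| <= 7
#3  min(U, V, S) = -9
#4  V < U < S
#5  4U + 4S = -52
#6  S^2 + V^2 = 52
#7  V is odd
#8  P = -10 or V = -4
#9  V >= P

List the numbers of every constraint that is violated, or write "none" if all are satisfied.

Constraints 1, 4, 7, and 8 do not hold.

#1 P = -8, S = -4; -8 < -4 (want ≥)  FAIL
#2 |-9 - (-4)| = 5; 5 ≤ 7  OK
#3 min(-9, -6, -4) = -9  OK
#4 values -6, -9, -4; V = -6 is not < U = -9  FAIL
#5 4U + 4S = 4(-9) + 4(-4) = -52  OK
#6 S^2 + V^2 = (-4)^2 + (-6)^2 = 16 + 36 = 52  OK
#7 V = -6 is even  FAIL
#8 P = -8 ≠ -10 and V = -6 ≠ -4; both disjuncts false  FAIL
#9 V = -6, P = -8; -6 ≥ -8  OK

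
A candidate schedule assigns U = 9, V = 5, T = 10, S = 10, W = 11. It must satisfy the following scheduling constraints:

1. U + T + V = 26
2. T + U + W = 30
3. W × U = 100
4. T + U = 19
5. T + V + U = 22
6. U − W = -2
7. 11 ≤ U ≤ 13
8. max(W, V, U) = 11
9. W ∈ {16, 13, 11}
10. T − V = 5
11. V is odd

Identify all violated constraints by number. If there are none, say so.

1. U + T + V = 9 + 10 + 5 = 24, not 26  no
2. T + U + W = 10 + 9 + 11 = 30  yes
3. W × U = 11 × 9 = 99, not 100  no
4. T + U = 10 + 9 = 19  yes
5. T + V + U = 10 + 5 + 9 = 24, not 22  no
6. U − W = 9 − 11 = -2  yes
7. U = 9 is outside [11, 13]  no
8. max(11, 5, 9) = 11  yes
9. W = 11 is in {16, 13, 11}  yes
10. T − V = 10 − 5 = 5  yes
11. V = 5 is odd  yes

No — constraints 1, 3, 5, and 7 are not satisfied.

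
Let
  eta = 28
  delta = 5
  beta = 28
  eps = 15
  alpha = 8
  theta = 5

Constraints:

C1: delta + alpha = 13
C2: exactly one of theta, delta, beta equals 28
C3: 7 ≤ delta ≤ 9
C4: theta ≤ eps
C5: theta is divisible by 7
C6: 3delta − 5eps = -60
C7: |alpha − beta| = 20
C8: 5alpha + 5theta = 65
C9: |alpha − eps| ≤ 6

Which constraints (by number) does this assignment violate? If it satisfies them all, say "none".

C1: delta + alpha = 5 + 8 = 13  OK
C2: theta=5, delta=5, beta=28; 1 of them equals 28  OK
C3: delta = 5 is outside [7, 9]  FAIL
C4: theta = 5, eps = 15; 5 ≤ 15  OK
C5: 5 = 7×0 + 5, so 7 does not divide 5  FAIL
C6: 3delta − 5eps = 3(5) − 5(15) = -60  OK
C7: |8 − 28| = 20  OK
C8: 5alpha + 5theta = 5(8) + 5(5) = 65  OK
C9: |8 − 15| = 7; 7 > 6, exceeds bound 6  FAIL

No — constraints 3, 5, and 9 are not satisfied.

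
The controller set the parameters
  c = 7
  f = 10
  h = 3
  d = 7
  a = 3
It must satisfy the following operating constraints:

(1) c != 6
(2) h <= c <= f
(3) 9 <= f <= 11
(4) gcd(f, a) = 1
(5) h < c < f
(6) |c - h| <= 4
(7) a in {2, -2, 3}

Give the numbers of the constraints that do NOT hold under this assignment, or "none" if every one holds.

None — every constraint holds.

(1) c = 7, and 7 ≠ 6 — OK.
(2) values 3 <= 7 <= 10 — OK.
(3) f = 10 lies in [9, 11] — OK.
(4) gcd(10, 3) = 1 — OK.
(5) values 3 < 7 < 10 — OK.
(6) |7 - 3| = 4; 4 ≤ 4 — OK.
(7) a = 3 is in {2, -2, 3} — OK.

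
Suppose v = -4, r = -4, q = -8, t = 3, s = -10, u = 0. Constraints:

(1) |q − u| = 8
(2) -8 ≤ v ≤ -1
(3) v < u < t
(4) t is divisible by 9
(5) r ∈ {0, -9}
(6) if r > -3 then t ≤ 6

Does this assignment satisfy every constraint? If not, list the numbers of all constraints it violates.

Violated: 4 and 5.

(1) |-8 − 0| = 8 — OK.
(2) v = -4 lies in [-8, -1] — OK.
(3) values -4 < 0 < 3 — OK.
(4) 3 = 9×0 + 3, so 9 does not divide 3 — violated.
(5) r = -4 is not in {0, -9} — violated.
(6) r = -4, not > -3; antecedent false, conditional vacuously true — OK.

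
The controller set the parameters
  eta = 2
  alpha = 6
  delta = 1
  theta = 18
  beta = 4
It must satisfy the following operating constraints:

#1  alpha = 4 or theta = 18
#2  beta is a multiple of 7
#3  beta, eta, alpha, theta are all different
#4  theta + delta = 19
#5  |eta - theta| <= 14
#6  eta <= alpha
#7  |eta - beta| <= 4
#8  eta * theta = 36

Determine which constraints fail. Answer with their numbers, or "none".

#1 alpha = 6 ≠ 4, but theta = 18 = 18 (second disjunct) — holds.
#2 4 = 7*0 + 4, so 7 does not divide 4 — does not hold.
#3 values 4, 2, 6, 18 are pairwise distinct — holds.
#4 theta + delta = 18 + 1 = 19 — holds.
#5 |2 - 18| = 16; 16 > 14, exceeds bound 14 — does not hold.
#6 eta = 2, alpha = 6; 2 ≤ 6 — holds.
#7 |2 - 4| = 2; 2 ≤ 4 — holds.
#8 eta * theta = 2 * 18 = 36 — holds.

The assignment fails constraints 2 and 5.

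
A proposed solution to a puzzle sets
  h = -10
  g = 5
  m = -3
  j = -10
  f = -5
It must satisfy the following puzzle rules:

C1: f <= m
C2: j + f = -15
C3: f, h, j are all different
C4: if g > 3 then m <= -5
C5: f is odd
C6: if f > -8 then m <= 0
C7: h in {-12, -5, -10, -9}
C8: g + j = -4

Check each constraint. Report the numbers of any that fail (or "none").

C1: f = -5, m = -3; -5 ≤ -3  holds
C2: j + f = -10 + (-5) = -15  holds
C3: h = j = -10, not all different  fails
C4: g = 5 > 3, so we need m ≤ -5; but m = -3 > -5  fails
C5: f = -5 is odd  holds
C6: f = -5 > -8, so we need m ≤ 0; m = -3 ≤ 0  holds
C7: h = -10 is in {-12, -5, -10, -9}  holds
C8: g + j = 5 + (-10) = -5, not -4  fails

Violated: 3, 4, 8.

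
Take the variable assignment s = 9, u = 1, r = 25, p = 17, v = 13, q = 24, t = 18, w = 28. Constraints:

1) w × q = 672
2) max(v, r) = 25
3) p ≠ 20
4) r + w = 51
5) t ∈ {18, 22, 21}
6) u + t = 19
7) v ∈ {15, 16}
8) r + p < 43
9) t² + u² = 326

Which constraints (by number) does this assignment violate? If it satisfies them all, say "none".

1) w × q = 28 × 24 = 672 — OK.
2) max(13, 25) = 25 — OK.
3) p = 17, and 17 ≠ 20 — OK.
4) r + w = 25 + 28 = 53, not 51 — violated.
5) t = 18 is in {18, 22, 21} — OK.
6) u + t = 1 + 18 = 19 — OK.
7) v = 13 is not in {15, 16} — violated.
8) r + p = 25 + 17 = 42; 42 < 43 — OK.
9) t² + u² = 18² + 1² = 324 + 1 = 325, not 326 — violated.

Constraints 4, 7, and 9 are violated.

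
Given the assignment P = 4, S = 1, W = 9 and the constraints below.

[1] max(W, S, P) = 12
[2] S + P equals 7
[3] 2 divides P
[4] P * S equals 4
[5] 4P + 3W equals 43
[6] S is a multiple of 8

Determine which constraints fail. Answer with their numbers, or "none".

Constraints 1, 2, and 6 are violated.

[1] max(9, 1, 4) = 9, not 12 — does not hold.
[2] S + P = 1 + 4 = 5, not 7 — does not hold.
[3] 4 / 2 = 2, so 2 divides 4 — holds.
[4] P * S = 4 * 1 = 4 — holds.
[5] 4P + 3W = 4(4) + 3(9) = 43 — holds.
[6] 1 = 8*0 + 1, so 8 does not divide 1 — does not hold.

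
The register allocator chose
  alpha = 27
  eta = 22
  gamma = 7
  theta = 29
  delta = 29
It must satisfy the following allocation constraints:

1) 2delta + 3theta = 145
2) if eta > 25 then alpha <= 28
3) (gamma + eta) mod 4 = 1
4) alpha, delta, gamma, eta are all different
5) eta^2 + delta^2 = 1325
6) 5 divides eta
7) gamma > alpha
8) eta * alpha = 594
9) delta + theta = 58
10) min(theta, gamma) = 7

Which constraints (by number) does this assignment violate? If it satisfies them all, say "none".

No — constraints 6, 7 are not satisfied.

1) 2delta + 3theta = 2(29) + 3(29) = 145 — holds.
2) eta = 22, not > 25; antecedent false, conditional vacuously true — holds.
3) gamma + eta = 29; 29 mod 4 = 1 — holds.
4) values 27, 29, 7, 22 are pairwise distinct — holds.
5) eta^2 + delta^2 = 22^2 + 29^2 = 484 + 841 = 1325 — holds.
6) 22 = 5*4 + 2, so 5 does not divide 22 — fails.
7) gamma = 7, alpha = 27; 7 ≤ 27 (want >) — fails.
8) eta * alpha = 22 * 27 = 594 — holds.
9) delta + theta = 29 + 29 = 58 — holds.
10) min(29, 7) = 7 — holds.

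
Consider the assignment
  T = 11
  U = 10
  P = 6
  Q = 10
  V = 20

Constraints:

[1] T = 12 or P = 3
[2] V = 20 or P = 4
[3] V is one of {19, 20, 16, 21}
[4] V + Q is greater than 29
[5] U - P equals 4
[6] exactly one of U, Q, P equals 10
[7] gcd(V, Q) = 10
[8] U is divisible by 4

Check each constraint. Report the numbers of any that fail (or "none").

Constraints 1, 6, and 8 are violated.

[1] T = 11 ≠ 12 and P = 6 ≠ 3; both disjuncts false — does not hold.
[2] V = 20 = 20 (first disjunct) — holds.
[3] V = 20 is in {19, 20, 16, 21} — holds.
[4] V + Q = 20 + 10 = 30; 30 > 29 — holds.
[5] U - P = 10 - 6 = 4 — holds.
[6] U=10, Q=10, P=6; 2 of them equal 10, not exactly one — does not hold.
[7] gcd(20, 10) = 10 — holds.
[8] 10 = 4*2 + 2, so 4 does not divide 10 — does not hold.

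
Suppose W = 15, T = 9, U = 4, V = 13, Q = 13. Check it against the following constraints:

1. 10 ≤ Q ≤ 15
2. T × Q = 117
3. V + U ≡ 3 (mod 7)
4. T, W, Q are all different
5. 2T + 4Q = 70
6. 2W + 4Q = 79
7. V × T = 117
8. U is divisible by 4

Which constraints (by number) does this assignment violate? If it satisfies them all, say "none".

1. Q = 13 lies in [10, 15] — holds.
2. T × Q = 9 × 13 = 117 — holds.
3. V + U = 17; 17 mod 7 = 3 — holds.
4. values 9, 15, 13 are pairwise distinct — holds.
5. 2T + 4Q = 2(9) + 4(13) = 70 — holds.
6. 2W + 4Q = 2(15) + 4(13) = 82, not 79 — does not hold.
7. V × T = 13 × 9 = 117 — holds.
8. 4 / 4 = 1, so 4 divides 4 — holds.

Constraint 6 does not hold.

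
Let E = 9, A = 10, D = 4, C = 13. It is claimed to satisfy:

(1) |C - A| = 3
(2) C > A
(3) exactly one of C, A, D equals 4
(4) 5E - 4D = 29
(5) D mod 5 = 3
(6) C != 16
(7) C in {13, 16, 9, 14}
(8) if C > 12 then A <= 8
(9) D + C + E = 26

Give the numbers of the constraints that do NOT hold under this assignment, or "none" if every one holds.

(1) |13 - 10| = 3  true
(2) C = 13, A = 10; 13 > 10  true
(3) C=13, A=10, D=4; 1 of them equals 4  true
(4) 5E - 4D = 5(9) - 4(4) = 29  true
(5) 4 mod 5 = 4, not 3  false
(6) C = 13, and 13 ≠ 16  true
(7) C = 13 is in {13, 16, 9, 14}  true
(8) C = 13 > 12, so we need A ≤ 8; but A = 10 > 8  false
(9) D + C + E = 4 + 13 + 9 = 26  true

No — constraints 5 and 8 are not satisfied.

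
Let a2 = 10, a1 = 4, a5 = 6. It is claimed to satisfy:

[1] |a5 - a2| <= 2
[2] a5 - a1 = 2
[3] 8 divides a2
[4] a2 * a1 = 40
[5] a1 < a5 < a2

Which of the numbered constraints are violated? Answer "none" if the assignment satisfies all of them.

[1] |6 - 10| = 4; 4 > 2, exceeds bound 2 — fails.
[2] a5 - a1 = 6 - 4 = 2 — holds.
[3] 10 = 8*1 + 2, so 8 does not divide 10 — fails.
[4] a2 * a1 = 10 * 4 = 40 — holds.
[5] values 4 < 6 < 10 — holds.

Constraints 1 and 3 are violated.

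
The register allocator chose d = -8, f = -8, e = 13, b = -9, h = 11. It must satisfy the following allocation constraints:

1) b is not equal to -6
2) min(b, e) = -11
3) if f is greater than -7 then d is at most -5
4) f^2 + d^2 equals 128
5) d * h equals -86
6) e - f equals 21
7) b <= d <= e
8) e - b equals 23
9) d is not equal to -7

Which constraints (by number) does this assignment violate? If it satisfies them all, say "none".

1) b = -9, and -9 ≠ -6 — satisfied.
2) min(-9, 13) = -9, not -11 — violated.
3) f = -8, not > -7; antecedent false, conditional vacuously true — satisfied.
4) f^2 + d^2 = (-8)^2 + (-8)^2 = 64 + 64 = 128 — satisfied.
5) d * h = -8 * 11 = -88, not -86 — violated.
6) e - f = 13 - (-8) = 21 — satisfied.
7) values -9 <= -8 <= 13 — satisfied.
8) e - b = 13 - (-9) = 22, not 23 — violated.
9) d = -8, and -8 ≠ -7 — satisfied.

Constraints 2, 5, and 8 are violated.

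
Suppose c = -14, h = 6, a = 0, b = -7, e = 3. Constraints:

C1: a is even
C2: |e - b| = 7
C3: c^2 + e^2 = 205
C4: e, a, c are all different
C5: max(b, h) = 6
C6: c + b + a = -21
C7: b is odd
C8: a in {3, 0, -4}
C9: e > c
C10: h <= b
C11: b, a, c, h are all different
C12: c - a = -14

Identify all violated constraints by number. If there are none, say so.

C1: a = 0 is even — holds.
C2: |3 - (-7)| = 10, not 7 — fails.
C3: c^2 + e^2 = (-14)^2 + 3^2 = 196 + 9 = 205 — holds.
C4: values 3, 0, -14 are pairwise distinct — holds.
C5: max(-7, 6) = 6 — holds.
C6: c + b + a = -14 + (-7) + 0 = -21 — holds.
C7: b = -7 is odd — holds.
C8: a = 0 is in {3, 0, -4} — holds.
C9: e = 3, c = -14; 3 > -14 — holds.
C10: h = 6, b = -7; 6 > -7 (want ≤) — fails.
C11: values -7, 0, -14, 6 are pairwise distinct — holds.
C12: c - a = -14 - 0 = -14 — holds.

No — constraints 2 and 10 are not satisfied.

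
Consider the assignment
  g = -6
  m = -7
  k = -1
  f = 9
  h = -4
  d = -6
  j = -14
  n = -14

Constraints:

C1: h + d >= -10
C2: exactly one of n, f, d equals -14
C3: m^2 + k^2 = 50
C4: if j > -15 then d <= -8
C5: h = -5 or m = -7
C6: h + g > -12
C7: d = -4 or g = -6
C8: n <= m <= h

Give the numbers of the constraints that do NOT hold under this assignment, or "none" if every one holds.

Violated: 4.

C1: h + d = -4 + (-6) = -10; -10 ≥ -10 — holds.
C2: n=-14, f=9, d=-6; 1 of them equals -14 — holds.
C3: m^2 + k^2 = (-7)^2 + (-1)^2 = 49 + 1 = 50 — holds.
C4: j = -14 > -15, so we need d ≤ -8; but d = -6 > -8 — fails.
C5: h = -4 ≠ -5, but m = -7 = -7 (second disjunct) — holds.
C6: h + g = -4 + (-6) = -10; -10 > -12 — holds.
C7: d = -6 ≠ -4, but g = -6 = -6 (second disjunct) — holds.
C8: values -14 <= -7 <= -4 — holds.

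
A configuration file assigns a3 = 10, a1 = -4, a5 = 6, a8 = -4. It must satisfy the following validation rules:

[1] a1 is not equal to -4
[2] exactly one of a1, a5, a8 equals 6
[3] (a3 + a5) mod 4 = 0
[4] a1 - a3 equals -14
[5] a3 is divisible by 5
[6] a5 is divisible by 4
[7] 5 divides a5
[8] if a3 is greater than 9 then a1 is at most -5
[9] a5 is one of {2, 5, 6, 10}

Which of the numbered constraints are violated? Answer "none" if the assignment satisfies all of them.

[1] a1 = -4, but -4 is required to differ — violated.
[2] a1=-4, a5=6, a8=-4; 1 of them equals 6 — OK.
[3] a3 + a5 = 16; 16 mod 4 = 0 — OK.
[4] a1 - a3 = -4 - 10 = -14 — OK.
[5] 10 / 5 = 2, so 5 divides 10 — OK.
[6] 6 = 4*1 + 2, so 4 does not divide 6 — violated.
[7] 6 = 5*1 + 1, so 5 does not divide 6 — violated.
[8] a3 = 10 > 9, so we need a1 ≤ -5; but a1 = -4 > -5 — violated.
[9] a5 = 6 is in {2, 5, 6, 10} — OK.

No — constraints 1, 6, 7, and 8 are not satisfied.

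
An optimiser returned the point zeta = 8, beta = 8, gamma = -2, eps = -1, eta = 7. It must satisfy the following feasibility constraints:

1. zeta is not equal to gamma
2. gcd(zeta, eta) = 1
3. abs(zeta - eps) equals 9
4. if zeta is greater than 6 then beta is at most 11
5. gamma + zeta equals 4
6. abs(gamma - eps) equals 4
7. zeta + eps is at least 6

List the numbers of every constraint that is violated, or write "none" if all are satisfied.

Constraints 5 and 6 do not hold.

1. zeta = 8, gamma = -2; distinct  ✓
2. gcd(8, 7) = 1  ✓
3. abs(8 - (-1)) = 9  ✓
4. zeta = 8 > 6, so we need beta ≤ 11; beta = 8 ≤ 11  ✓
5. gamma + zeta = -2 + 8 = 6, not 4  ✗
6. abs(-2 - (-1)) = 1, not 4  ✗
7. zeta + eps = 8 + (-1) = 7; 7 ≥ 6  ✓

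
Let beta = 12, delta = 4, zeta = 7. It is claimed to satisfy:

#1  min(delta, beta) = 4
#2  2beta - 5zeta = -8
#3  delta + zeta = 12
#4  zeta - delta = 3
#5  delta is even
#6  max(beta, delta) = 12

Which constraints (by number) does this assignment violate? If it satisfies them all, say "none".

#1 min(4, 12) = 4  ✓
#2 2beta - 5zeta = 2(12) - 5(7) = -11, not -8  ✗
#3 delta + zeta = 4 + 7 = 11, not 12  ✗
#4 zeta - delta = 7 - 4 = 3  ✓
#5 delta = 4 is even  ✓
#6 max(12, 4) = 12  ✓

The assignment fails constraints 2, 3.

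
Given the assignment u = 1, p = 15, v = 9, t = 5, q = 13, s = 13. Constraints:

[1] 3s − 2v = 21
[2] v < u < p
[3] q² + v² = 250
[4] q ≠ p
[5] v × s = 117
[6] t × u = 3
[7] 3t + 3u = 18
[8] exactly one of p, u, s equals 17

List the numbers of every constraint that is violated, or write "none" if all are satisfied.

Constraints 2, 6, and 8 are violated.

[1] 3s − 2v = 3(13) − 2(9) = 21 — holds.
[2] values 9, 1, 15; v = 9 is not < u = 1 — fails.
[3] q² + v² = 13² + 9² = 169 + 81 = 250 — holds.
[4] q = 13, p = 15; distinct — holds.
[5] v × s = 9 × 13 = 117 — holds.
[6] t × u = 5 × 1 = 5, not 3 — fails.
[7] 3t + 3u = 3(5) + 3(1) = 18 — holds.
[8] p=15, u=1, s=13; 0 of them equal 17, not exactly one — fails.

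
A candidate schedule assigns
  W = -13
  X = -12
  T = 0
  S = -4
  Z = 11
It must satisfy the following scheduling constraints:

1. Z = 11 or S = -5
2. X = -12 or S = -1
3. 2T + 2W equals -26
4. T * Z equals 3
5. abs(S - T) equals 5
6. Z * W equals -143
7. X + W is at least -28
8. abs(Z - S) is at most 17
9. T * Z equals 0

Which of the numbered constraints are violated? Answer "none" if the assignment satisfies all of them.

1. Z = 11 = 11 (first disjunct) — satisfied.
2. X = -12 = -12 (first disjunct) — satisfied.
3. 2T + 2W = 2(0) + 2(-13) = -26 — satisfied.
4. T * Z = 0 * 11 = 0, not 3 — violated.
5. abs(-4 - 0) = 4, not 5 — violated.
6. Z * W = 11 * (-13) = -143 — satisfied.
7. X + W = -12 + (-13) = -25; -25 ≥ -28 — satisfied.
8. abs(11 - (-4)) = 15; 15 ≤ 17 — satisfied.
9. T * Z = 0 * 11 = 0 — satisfied.

No — constraints 4 and 5 are not satisfied.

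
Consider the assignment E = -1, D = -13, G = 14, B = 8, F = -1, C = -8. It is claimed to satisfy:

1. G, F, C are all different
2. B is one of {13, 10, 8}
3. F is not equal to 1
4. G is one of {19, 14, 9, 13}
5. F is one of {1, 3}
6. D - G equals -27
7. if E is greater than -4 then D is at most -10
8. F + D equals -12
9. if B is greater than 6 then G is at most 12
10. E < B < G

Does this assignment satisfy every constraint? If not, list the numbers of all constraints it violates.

1. values 14, -1, -8 are pairwise distinct  true
2. B = 8 is in {13, 10, 8}  true
3. F = -1, and -1 ≠ 1  true
4. G = 14 is in {19, 14, 9, 13}  true
5. F = -1 is not in {1, 3}  false
6. D - G = -13 - 14 = -27  true
7. E = -1 > -4, so we need D ≤ -10; D = -13 ≤ -10  true
8. F + D = -1 + (-13) = -14, not -12  false
9. B = 8 > 6, so we need G ≤ 12; but G = 14 > 12  false
10. values -1 < 8 < 14  true

No — constraints 5, 8, 9 are not satisfied.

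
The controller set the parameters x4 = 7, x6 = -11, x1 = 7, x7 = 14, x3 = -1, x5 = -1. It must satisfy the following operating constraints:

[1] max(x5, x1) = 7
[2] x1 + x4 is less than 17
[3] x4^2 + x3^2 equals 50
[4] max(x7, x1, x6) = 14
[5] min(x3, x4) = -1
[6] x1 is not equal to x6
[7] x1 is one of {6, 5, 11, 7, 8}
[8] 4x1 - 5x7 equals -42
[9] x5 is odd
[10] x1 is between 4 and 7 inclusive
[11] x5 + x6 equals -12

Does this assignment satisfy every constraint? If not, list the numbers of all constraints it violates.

Yes — all constraints hold.

[1] max(-1, 7) = 7 — holds.
[2] x1 + x4 = 7 + 7 = 14; 14 < 17 — holds.
[3] x4^2 + x3^2 = 7^2 + (-1)^2 = 49 + 1 = 50 — holds.
[4] max(14, 7, -11) = 14 — holds.
[5] min(-1, 7) = -1 — holds.
[6] x1 = 7, x6 = -11; distinct — holds.
[7] x1 = 7 is in {6, 5, 11, 7, 8} — holds.
[8] 4x1 - 5x7 = 4(7) - 5(14) = -42 — holds.
[9] x5 = -1 is odd — holds.
[10] x1 = 7 lies in [4, 7] — holds.
[11] x5 + x6 = -1 + (-11) = -12 — holds.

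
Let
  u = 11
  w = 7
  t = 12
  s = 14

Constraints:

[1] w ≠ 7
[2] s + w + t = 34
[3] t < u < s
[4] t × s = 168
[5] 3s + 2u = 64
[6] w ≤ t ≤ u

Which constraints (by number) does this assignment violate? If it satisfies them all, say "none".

[1] w = 7, but 7 is required to differ  ✗
[2] s + w + t = 14 + 7 + 12 = 33, not 34  ✗
[3] values 12, 11, 14; t = 12 is not < u = 11  ✗
[4] t × s = 12 × 14 = 168  ✓
[5] 3s + 2u = 3(14) + 2(11) = 64  ✓
[6] values 7, 12, 11; t = 12 is not ≤ u = 11  ✗

Violated: 1, 2, 3, and 6.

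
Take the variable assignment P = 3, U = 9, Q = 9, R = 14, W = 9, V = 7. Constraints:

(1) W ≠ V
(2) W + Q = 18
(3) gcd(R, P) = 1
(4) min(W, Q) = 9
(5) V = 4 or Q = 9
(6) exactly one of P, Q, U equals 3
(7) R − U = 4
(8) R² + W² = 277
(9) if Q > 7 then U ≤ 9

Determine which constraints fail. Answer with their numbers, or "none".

Violated: 7.

(1) W = 9, V = 7; distinct — satisfied.
(2) W + Q = 9 + 9 = 18 — satisfied.
(3) gcd(14, 3) = 1 — satisfied.
(4) min(9, 9) = 9 — satisfied.
(5) V = 7 ≠ 4, but Q = 9 = 9 (second disjunct) — satisfied.
(6) P=3, Q=9, U=9; 1 of them equals 3 — satisfied.
(7) R − U = 14 − 9 = 5, not 4 — violated.
(8) R² + W² = 14² + 9² = 196 + 81 = 277 — satisfied.
(9) Q = 9 > 7, so we need U ≤ 9; U = 9 ≤ 9 — satisfied.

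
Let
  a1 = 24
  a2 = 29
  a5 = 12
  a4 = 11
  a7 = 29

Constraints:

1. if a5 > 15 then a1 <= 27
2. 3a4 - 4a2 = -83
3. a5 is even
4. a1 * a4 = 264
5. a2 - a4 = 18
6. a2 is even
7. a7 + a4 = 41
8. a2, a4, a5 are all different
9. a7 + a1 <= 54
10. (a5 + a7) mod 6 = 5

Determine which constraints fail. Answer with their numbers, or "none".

1. a5 = 12, not > 15; antecedent false, conditional vacuously true — holds.
2. 3a4 - 4a2 = 3(11) - 4(29) = -83 — holds.
3. a5 = 12 is even — holds.
4. a1 * a4 = 24 * 11 = 264 — holds.
5. a2 - a4 = 29 - 11 = 18 — holds.
6. a2 = 29 is odd — fails.
7. a7 + a4 = 29 + 11 = 40, not 41 — fails.
8. values 29, 11, 12 are pairwise distinct — holds.
9. a7 + a1 = 29 + 24 = 53; 53 ≤ 54 — holds.
10. a5 + a7 = 41; 41 mod 6 = 5 — holds.

Constraints 6, 7 do not hold.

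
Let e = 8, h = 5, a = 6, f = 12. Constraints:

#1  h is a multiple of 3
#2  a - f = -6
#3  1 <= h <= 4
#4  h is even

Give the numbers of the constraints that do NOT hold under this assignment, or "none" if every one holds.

Violated: 1, 3, and 4.

#1 5 = 3*1 + 2, so 3 does not divide 5 — violated.
#2 a - f = 6 - 12 = -6 — satisfied.
#3 h = 5 is outside [1, 4] — violated.
#4 h = 5 is odd — violated.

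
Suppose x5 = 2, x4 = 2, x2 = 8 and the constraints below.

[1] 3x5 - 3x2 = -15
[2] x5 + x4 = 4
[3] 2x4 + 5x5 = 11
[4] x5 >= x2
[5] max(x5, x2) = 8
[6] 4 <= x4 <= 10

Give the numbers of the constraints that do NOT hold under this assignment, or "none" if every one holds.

The assignment fails constraints 1, 3, 4, 6.

[1] 3x5 - 3x2 = 3(2) - 3(8) = -18, not -15 — does not hold.
[2] x5 + x4 = 2 + 2 = 4 — holds.
[3] 2x4 + 5x5 = 2(2) + 5(2) = 14, not 11 — does not hold.
[4] x5 = 2, x2 = 8; 2 < 8 (want ≥) — does not hold.
[5] max(2, 8) = 8 — holds.
[6] x4 = 2 is outside [4, 10] — does not hold.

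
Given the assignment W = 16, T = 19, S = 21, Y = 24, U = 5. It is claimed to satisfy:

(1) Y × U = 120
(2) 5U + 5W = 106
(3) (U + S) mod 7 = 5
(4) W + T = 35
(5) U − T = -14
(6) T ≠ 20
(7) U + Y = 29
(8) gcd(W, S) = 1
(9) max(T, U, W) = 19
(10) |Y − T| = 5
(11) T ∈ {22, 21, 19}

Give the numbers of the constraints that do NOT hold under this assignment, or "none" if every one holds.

Constraint 2 does not hold.

(1) Y × U = 24 × 5 = 120 — holds.
(2) 5U + 5W = 5(5) + 5(16) = 105, not 106 — does not hold.
(3) U + S = 26; 26 mod 7 = 5 — holds.
(4) W + T = 16 + 19 = 35 — holds.
(5) U − T = 5 − 19 = -14 — holds.
(6) T = 19, and 19 ≠ 20 — holds.
(7) U + Y = 5 + 24 = 29 — holds.
(8) gcd(16, 21) = 1 — holds.
(9) max(19, 5, 16) = 19 — holds.
(10) |24 − 19| = 5 — holds.
(11) T = 19 is in {22, 21, 19} — holds.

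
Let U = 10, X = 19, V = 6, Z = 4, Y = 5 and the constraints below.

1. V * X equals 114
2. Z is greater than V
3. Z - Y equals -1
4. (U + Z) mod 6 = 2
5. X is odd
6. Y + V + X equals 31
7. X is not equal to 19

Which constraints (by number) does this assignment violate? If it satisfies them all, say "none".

1. V * X = 6 * 19 = 114  ✔
2. Z = 4, V = 6; 4 ≤ 6 (want >)  ✘
3. Z - Y = 4 - 5 = -1  ✔
4. U + Z = 14; 14 mod 6 = 2  ✔
5. X = 19 is odd  ✔
6. Y + V + X = 5 + 6 + 19 = 30, not 31  ✘
7. X = 19, but 19 is required to differ  ✘

Violated: 2, 6, 7.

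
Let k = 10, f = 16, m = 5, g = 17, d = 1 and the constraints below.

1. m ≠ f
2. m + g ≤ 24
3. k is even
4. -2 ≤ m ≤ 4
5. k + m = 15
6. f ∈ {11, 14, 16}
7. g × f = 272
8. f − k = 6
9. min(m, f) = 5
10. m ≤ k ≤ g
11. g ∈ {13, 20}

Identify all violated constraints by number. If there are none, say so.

1. m = 5, f = 16; distinct — satisfied.
2. m + g = 5 + 17 = 22; 22 ≤ 24 — satisfied.
3. k = 10 is even — satisfied.
4. m = 5 is outside [-2, 4] — violated.
5. k + m = 10 + 5 = 15 — satisfied.
6. f = 16 is in {11, 14, 16} — satisfied.
7. g × f = 17 × 16 = 272 — satisfied.
8. f − k = 16 − 10 = 6 — satisfied.
9. min(5, 16) = 5 — satisfied.
10. values 5 ≤ 10 ≤ 17 — satisfied.
11. g = 17 is not in {13, 20} — violated.

Constraints 4 and 11 do not hold.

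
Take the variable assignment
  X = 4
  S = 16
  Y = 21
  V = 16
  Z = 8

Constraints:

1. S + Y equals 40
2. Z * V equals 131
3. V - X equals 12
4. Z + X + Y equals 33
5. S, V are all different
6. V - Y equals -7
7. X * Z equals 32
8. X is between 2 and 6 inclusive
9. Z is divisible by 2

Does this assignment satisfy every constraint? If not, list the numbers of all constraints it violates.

1. S + Y = 16 + 21 = 37, not 40 — violated.
2. Z * V = 8 * 16 = 128, not 131 — violated.
3. V - X = 16 - 4 = 12 — OK.
4. Z + X + Y = 8 + 4 + 21 = 33 — OK.
5. S = V = 16, not all different — violated.
6. V - Y = 16 - 21 = -5, not -7 — violated.
7. X * Z = 4 * 8 = 32 — OK.
8. X = 4 lies in [2, 6] — OK.
9. 8 / 2 = 4, so 2 divides 8 — OK.

No — constraints 1, 2, 5, and 6 are not satisfied.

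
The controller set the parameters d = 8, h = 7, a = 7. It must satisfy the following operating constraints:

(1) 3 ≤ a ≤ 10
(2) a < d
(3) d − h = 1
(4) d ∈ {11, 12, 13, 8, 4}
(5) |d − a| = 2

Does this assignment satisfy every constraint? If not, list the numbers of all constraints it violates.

Constraint 5 does not hold.

(1) a = 7 lies in [3, 10] — holds.
(2) a = 7, d = 8; 7 < 8 — holds.
(3) d − h = 8 − 7 = 1 — holds.
(4) d = 8 is in {11, 12, 13, 8, 4} — holds.
(5) |8 − 7| = 1, not 2 — does not hold.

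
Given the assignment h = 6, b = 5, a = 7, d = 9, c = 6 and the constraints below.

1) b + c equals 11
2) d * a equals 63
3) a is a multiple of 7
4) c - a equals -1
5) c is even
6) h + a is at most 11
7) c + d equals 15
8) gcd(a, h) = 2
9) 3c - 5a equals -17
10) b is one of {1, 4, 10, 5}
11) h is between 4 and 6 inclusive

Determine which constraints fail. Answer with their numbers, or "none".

1) b + c = 5 + 6 = 11 — satisfied.
2) d * a = 9 * 7 = 63 — satisfied.
3) 7 / 7 = 1, so 7 divides 7 — satisfied.
4) c - a = 6 - 7 = -1 — satisfied.
5) c = 6 is even — satisfied.
6) h + a = 6 + 7 = 13; 13 > 11, bound 11 not met — violated.
7) c + d = 6 + 9 = 15 — satisfied.
8) gcd(7, 6) = 1, not 2 — violated.
9) 3c - 5a = 3(6) - 5(7) = -17 — satisfied.
10) b = 5 is in {1, 4, 10, 5} — satisfied.
11) h = 6 lies in [4, 6] — satisfied.

Constraints 6, 8 are violated.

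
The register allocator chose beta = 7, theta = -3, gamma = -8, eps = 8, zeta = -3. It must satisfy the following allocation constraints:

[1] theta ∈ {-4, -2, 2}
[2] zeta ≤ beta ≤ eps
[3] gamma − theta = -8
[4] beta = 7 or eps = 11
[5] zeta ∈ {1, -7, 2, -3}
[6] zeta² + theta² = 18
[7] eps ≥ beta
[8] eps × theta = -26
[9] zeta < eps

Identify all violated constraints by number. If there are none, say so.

[1] theta = -3 is not in {-4, -2, 2}  fails
[2] values -3 ≤ 7 ≤ 8  holds
[3] gamma − theta = -8 − (-3) = -5, not -8  fails
[4] beta = 7 = 7 (first disjunct)  holds
[5] zeta = -3 is in {1, -7, 2, -3}  holds
[6] zeta² + theta² = (-3)² + (-3)² = 9 + 9 = 18  holds
[7] eps = 8, beta = 7; 8 ≥ 7  holds
[8] eps × theta = 8 × (-3) = -24, not -26  fails
[9] zeta = -3, eps = 8; -3 < 8  holds

Constraints 1, 3, and 8 are violated.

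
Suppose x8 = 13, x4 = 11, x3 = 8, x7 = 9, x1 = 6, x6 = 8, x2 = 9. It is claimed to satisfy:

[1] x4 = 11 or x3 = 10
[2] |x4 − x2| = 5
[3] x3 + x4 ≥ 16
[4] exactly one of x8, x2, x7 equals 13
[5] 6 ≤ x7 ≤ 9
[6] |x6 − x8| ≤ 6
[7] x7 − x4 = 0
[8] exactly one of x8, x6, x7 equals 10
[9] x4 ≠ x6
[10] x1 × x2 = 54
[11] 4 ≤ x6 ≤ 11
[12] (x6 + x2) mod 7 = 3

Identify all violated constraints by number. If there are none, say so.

No — constraints 2, 7, 8 are not satisfied.

[1] x4 = 11 = 11 (first disjunct)  holds
[2] |11 − 9| = 2, not 5  fails
[3] x3 + x4 = 8 + 11 = 19; 19 ≥ 16  holds
[4] x8=13, x2=9, x7=9; 1 of them equals 13  holds
[5] x7 = 9 lies in [6, 9]  holds
[6] |8 − 13| = 5; 5 ≤ 6  holds
[7] x7 − x4 = 9 − 11 = -2, not 0  fails
[8] x8=13, x6=8, x7=9; 0 of them equal 10, not exactly one  fails
[9] x4 = 11, x6 = 8; distinct  holds
[10] x1 × x2 = 6 × 9 = 54  holds
[11] x6 = 8 lies in [4, 11]  holds
[12] x6 + x2 = 17; 17 mod 7 = 3  holds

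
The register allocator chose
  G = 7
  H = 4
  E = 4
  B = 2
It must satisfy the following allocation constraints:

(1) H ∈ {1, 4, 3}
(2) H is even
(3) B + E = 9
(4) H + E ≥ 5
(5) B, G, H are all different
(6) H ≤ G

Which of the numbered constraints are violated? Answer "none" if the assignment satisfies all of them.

(1) H = 4 is in {1, 4, 3}  ✔
(2) H = 4 is even  ✔
(3) B + E = 2 + 4 = 6, not 9  ✘
(4) H + E = 4 + 4 = 8; 8 ≥ 5  ✔
(5) values 2, 7, 4 are pairwise distinct  ✔
(6) H = 4, G = 7; 4 ≤ 7  ✔

Violated: 3.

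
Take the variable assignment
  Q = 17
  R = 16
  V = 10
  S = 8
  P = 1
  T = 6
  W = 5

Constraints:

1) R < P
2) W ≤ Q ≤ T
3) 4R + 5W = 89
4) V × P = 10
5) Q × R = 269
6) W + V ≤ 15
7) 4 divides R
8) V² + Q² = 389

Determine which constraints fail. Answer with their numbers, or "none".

1) R = 16, P = 1; 16 ≥ 1 (want <)  no
2) values 5, 17, 6; Q = 17 is not ≤ T = 6  no
3) 4R + 5W = 4(16) + 5(5) = 89  yes
4) V × P = 10 × 1 = 10  yes
5) Q × R = 17 × 16 = 272, not 269  no
6) W + V = 5 + 10 = 15; 15 ≤ 15  yes
7) 16 / 4 = 4, so 4 divides 16  yes
8) V² + Q² = 10² + 17² = 100 + 289 = 389  yes

Constraints 1, 2, 5 are violated.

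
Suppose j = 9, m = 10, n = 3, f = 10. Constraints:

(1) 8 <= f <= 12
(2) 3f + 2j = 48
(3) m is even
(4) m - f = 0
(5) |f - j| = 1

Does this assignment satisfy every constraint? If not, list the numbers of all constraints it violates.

None — every constraint holds.

(1) f = 10 lies in [8, 12] — holds.
(2) 3f + 2j = 3(10) + 2(9) = 48 — holds.
(3) m = 10 is even — holds.
(4) m - f = 10 - 10 = 0 — holds.
(5) |10 - 9| = 1 — holds.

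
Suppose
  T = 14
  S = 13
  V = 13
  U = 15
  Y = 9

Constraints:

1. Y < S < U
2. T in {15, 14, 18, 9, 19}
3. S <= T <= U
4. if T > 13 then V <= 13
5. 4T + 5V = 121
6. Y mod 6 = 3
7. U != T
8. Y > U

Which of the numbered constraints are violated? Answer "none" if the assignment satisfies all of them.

1. values 9 < 13 < 15  ✔
2. T = 14 is in {15, 14, 18, 9, 19}  ✔
3. values 13 <= 14 <= 15  ✔
4. T = 14 > 13, so we need V ≤ 13; V = 13 ≤ 13  ✔
5. 4T + 5V = 4(14) + 5(13) = 121  ✔
6. 9 mod 6 = 3  ✔
7. U = 15, T = 14; distinct  ✔
8. Y = 9, U = 15; 9 ≤ 15 (want >)  ✘

Violated: 8.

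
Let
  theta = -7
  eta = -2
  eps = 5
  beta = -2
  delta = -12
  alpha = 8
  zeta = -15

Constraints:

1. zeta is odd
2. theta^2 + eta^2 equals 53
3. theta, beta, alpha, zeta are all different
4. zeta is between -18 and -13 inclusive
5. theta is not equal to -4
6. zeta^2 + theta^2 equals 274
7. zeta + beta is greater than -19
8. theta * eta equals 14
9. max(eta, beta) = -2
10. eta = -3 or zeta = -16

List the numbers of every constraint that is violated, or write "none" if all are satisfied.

The assignment fails constraint 10.

1. zeta = -15 is odd — holds.
2. theta^2 + eta^2 = (-7)^2 + (-2)^2 = 49 + 4 = 53 — holds.
3. values -7, -2, 8, -15 are pairwise distinct — holds.
4. zeta = -15 lies in [-18, -13] — holds.
5. theta = -7, and -7 ≠ -4 — holds.
6. zeta^2 + theta^2 = (-15)^2 + (-7)^2 = 225 + 49 = 274 — holds.
7. zeta + beta = -15 + (-2) = -17; -17 > -19 — holds.
8. theta * eta = -7 * (-2) = 14 — holds.
9. max(-2, -2) = -2 — holds.
10. eta = -2 ≠ -3 and zeta = -15 ≠ -16; both disjuncts false — fails.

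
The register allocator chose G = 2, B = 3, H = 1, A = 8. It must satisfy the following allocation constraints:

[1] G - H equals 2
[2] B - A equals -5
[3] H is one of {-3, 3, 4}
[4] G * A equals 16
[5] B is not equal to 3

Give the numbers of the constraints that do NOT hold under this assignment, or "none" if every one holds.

[1] G - H = 2 - 1 = 1, not 2 — fails.
[2] B - A = 3 - 8 = -5 — holds.
[3] H = 1 is not in {-3, 3, 4} — fails.
[4] G * A = 2 * 8 = 16 — holds.
[5] B = 3, but 3 is required to differ — fails.

No — constraints 1, 3, 5 are not satisfied.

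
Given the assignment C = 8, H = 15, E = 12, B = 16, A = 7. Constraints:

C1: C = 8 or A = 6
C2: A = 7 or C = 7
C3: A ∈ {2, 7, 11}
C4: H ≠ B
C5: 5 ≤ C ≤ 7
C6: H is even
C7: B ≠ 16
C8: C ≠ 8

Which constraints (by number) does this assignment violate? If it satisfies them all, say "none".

No — constraints 5, 6, 7, and 8 are not satisfied.

C1: C = 8 = 8 (first disjunct) — holds.
C2: A = 7 = 7 (first disjunct) — holds.
C3: A = 7 is in {2, 7, 11} — holds.
C4: H = 15, B = 16; distinct — holds.
C5: C = 8 is outside [5, 7] — fails.
C6: H = 15 is odd — fails.
C7: B = 16, but 16 is required to differ — fails.
C8: C = 8, but 8 is required to differ — fails.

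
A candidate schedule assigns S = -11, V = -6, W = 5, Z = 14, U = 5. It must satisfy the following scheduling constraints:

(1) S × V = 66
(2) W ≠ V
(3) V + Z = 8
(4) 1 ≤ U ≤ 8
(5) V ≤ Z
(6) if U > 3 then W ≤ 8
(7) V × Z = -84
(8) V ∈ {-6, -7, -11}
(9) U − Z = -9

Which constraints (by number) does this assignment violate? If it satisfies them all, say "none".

(1) S × V = -11 × (-6) = 66  holds
(2) W = 5, V = -6; distinct  holds
(3) V + Z = -6 + 14 = 8  holds
(4) U = 5 lies in [1, 8]  holds
(5) V = -6, Z = 14; -6 ≤ 14  holds
(6) U = 5 > 3, so we need W ≤ 8; W = 5 ≤ 8  holds
(7) V × Z = -6 × 14 = -84  holds
(8) V = -6 is in {-6, -7, -11}  holds
(9) U − Z = 5 − 14 = -9  holds

Yes — all constraints hold.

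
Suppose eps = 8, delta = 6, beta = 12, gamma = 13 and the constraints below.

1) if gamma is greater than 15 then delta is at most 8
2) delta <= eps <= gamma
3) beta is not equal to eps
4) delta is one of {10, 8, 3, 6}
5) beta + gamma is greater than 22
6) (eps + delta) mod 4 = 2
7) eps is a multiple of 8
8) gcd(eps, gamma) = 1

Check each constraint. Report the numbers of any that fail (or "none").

None — every constraint holds.

1) gamma = 13, not > 15; antecedent false, conditional vacuously true — satisfied.
2) values 6 <= 8 <= 13 — satisfied.
3) beta = 12, eps = 8; distinct — satisfied.
4) delta = 6 is in {10, 8, 3, 6} — satisfied.
5) beta + gamma = 12 + 13 = 25; 25 > 22 — satisfied.
6) eps + delta = 14; 14 mod 4 = 2 — satisfied.
7) 8 / 8 = 1, so 8 divides 8 — satisfied.
8) gcd(8, 13) = 1 — satisfied.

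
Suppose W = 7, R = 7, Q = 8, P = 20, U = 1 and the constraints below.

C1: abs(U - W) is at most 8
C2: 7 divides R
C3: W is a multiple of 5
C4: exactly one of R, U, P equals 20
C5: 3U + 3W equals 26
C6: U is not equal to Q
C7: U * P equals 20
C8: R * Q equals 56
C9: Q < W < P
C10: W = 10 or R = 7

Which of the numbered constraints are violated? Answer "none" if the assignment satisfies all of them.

C1: abs(1 - 7) = 6; 6 ≤ 8  true
C2: 7 / 7 = 1, so 7 divides 7  true
C3: 7 = 5*1 + 2, so 5 does not divide 7  false
C4: R=7, U=1, P=20; 1 of them equals 20  true
C5: 3U + 3W = 3(1) + 3(7) = 24, not 26  false
C6: U = 1, Q = 8; distinct  true
C7: U * P = 1 * 20 = 20  true
C8: R * Q = 7 * 8 = 56  true
C9: values 8, 7, 20; Q = 8 is not < W = 7  false
C10: W = 7 ≠ 10, but R = 7 = 7 (second disjunct)  true

Constraints 3, 5, and 9 do not hold.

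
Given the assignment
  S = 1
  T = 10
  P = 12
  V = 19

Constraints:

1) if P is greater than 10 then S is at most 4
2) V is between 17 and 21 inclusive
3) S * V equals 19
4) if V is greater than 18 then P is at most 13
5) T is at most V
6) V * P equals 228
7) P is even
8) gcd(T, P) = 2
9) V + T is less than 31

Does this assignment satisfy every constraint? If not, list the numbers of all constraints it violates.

The assignment satisfies every constraint.

1) P = 12 > 10, so we need S ≤ 4; S = 1 ≤ 4 — holds.
2) V = 19 lies in [17, 21] — holds.
3) S * V = 1 * 19 = 19 — holds.
4) V = 19 > 18, so we need P ≤ 13; P = 12 ≤ 13 — holds.
5) T = 10, V = 19; 10 ≤ 19 — holds.
6) V * P = 19 * 12 = 228 — holds.
7) P = 12 is even — holds.
8) gcd(10, 12) = 2 — holds.
9) V + T = 19 + 10 = 29; 29 < 31 — holds.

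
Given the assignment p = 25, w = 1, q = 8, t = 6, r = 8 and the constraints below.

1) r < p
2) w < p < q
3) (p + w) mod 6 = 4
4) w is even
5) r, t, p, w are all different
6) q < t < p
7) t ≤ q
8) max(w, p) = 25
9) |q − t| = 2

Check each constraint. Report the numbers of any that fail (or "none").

Constraints 2, 3, 4, and 6 do not hold.

1) r = 8, p = 25; 8 < 25  yes
2) values 1, 25, 8; p = 25 is not < q = 8  no
3) p + w = 26; 26 mod 6 = 2, not 4  no
4) w = 1 is odd  no
5) values 8, 6, 25, 1 are pairwise distinct  yes
6) values 8, 6, 25; q = 8 is not < t = 6  no
7) t = 6, q = 8; 6 ≤ 8  yes
8) max(1, 25) = 25  yes
9) |8 − 6| = 2  yes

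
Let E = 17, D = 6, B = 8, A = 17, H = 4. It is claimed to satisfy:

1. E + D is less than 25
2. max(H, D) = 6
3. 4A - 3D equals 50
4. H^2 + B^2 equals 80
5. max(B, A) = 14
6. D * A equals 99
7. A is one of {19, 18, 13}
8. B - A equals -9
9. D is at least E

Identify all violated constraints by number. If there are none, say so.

Constraints 5, 6, 7, 9 do not hold.

1. E + D = 17 + 6 = 23; 23 < 25  yes
2. max(4, 6) = 6  yes
3. 4A - 3D = 4(17) - 3(6) = 50  yes
4. H^2 + B^2 = 4^2 + 8^2 = 16 + 64 = 80  yes
5. max(8, 17) = 17, not 14  no
6. D * A = 6 * 17 = 102, not 99  no
7. A = 17 is not in {19, 18, 13}  no
8. B - A = 8 - 17 = -9  yes
9. D = 6, E = 17; 6 < 17 (want ≥)  no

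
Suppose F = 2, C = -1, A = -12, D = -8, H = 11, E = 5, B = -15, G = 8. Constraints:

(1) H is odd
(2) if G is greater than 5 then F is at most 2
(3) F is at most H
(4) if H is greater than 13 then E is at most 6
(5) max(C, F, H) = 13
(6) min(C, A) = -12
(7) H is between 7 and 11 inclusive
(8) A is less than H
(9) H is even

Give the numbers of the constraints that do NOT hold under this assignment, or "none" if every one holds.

(1) H = 11 is odd — holds.
(2) G = 8 > 5, so we need F ≤ 2; F = 2 ≤ 2 — holds.
(3) F = 2, H = 11; 2 ≤ 11 — holds.
(4) H = 11, not > 13; antecedent false, conditional vacuously true — holds.
(5) max(-1, 2, 11) = 11, not 13 — does not hold.
(6) min(-1, -12) = -12 — holds.
(7) H = 11 lies in [7, 11] — holds.
(8) A = -12, H = 11; -12 < 11 — holds.
(9) H = 11 is odd — does not hold.

Constraints 5 and 9 are violated.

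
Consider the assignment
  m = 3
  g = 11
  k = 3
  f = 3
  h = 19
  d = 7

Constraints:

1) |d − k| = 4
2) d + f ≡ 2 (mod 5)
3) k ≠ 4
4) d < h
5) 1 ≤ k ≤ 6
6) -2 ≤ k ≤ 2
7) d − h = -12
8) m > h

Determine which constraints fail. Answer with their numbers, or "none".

1) |7 − 3| = 4  true
2) d + f = 10; 10 mod 5 = 0, not 2  false
3) k = 3, and 3 ≠ 4  true
4) d = 7, h = 19; 7 < 19  true
5) k = 3 lies in [1, 6]  true
6) k = 3 is outside [-2, 2]  false
7) d − h = 7 − 19 = -12  true
8) m = 3, h = 19; 3 ≤ 19 (want >)  false

The assignment fails constraints 2, 6, and 8.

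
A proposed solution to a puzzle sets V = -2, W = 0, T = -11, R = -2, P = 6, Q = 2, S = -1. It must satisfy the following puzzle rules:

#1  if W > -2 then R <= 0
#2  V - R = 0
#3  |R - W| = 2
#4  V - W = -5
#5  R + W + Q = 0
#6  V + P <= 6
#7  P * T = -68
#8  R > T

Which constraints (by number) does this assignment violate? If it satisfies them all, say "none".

#1 W = 0 > -2, so we need R ≤ 0; R = -2 ≤ 0  yes
#2 V - R = -2 - (-2) = 0  yes
#3 |-2 - 0| = 2  yes
#4 V - W = -2 - 0 = -2, not -5  no
#5 R + W + Q = -2 + 0 + 2 = 0  yes
#6 V + P = -2 + 6 = 4; 4 ≤ 6  yes
#7 P * T = 6 * (-11) = -66, not -68  no
#8 R = -2, T = -11; -2 > -11  yes

The assignment fails constraints 4, 7.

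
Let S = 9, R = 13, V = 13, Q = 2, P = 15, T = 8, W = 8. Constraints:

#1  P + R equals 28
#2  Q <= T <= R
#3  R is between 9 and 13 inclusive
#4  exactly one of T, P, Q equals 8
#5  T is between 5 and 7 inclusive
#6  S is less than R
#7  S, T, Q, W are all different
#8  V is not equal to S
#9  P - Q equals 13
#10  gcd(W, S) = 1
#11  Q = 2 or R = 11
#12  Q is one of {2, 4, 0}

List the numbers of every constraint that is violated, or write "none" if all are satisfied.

Constraints 5, 7 are violated.

#1 P + R = 15 + 13 = 28  holds
#2 values 2 <= 8 <= 13  holds
#3 R = 13 lies in [9, 13]  holds
#4 T=8, P=15, Q=2; 1 of them equals 8  holds
#5 T = 8 is outside [5, 7]  fails
#6 S = 9, R = 13; 9 < 13  holds
#7 T = W = 8, not all different  fails
#8 V = 13, S = 9; distinct  holds
#9 P - Q = 15 - 2 = 13  holds
#10 gcd(8, 9) = 1  holds
#11 Q = 2 = 2 (first disjunct)  holds
#12 Q = 2 is in {2, 4, 0}  holds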